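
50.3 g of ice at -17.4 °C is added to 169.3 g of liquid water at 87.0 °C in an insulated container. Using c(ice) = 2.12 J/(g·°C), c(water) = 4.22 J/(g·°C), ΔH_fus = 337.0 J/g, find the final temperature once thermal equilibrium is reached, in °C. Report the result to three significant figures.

Heat to bring ice to 0 °C and melt it: q₁ = 50.3×2.12×17.4 + 50.3×337.0 = 18807 J
Heat the water can supply cooling to 0 °C: 169.3×4.22×87.0 = 62156.8 J > q₁, so all ice melts.
Energy balance: 169.3×4.22×(87.0 − T) = 18807 + 50.3×4.22×(T − 0)
714.446(87.0 − T) = 18807 + 212.266 T
62156.8 − 18807 = 926.712 T
T = 43349.8 / 926.712 = 46.78 °C

T_f = 46.8 °C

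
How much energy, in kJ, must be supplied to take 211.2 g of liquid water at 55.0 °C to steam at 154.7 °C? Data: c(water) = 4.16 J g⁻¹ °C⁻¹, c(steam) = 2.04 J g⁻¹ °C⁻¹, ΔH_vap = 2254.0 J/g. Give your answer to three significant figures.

q = 539 kJ

q1 (heat water 55.0→100.0 °C): 211.2 × 4.16 × 45.0 = 39537 J
q2 (vaporize at 100 °C): 211.2 × 2254.0 = 476045 J
q3 (heat steam 100.0→154.7 °C): 211.2 × 2.04 × 54.7 = 23567 J
Total: 39537 + 476045 + 23567 = 539149 J = 539 kJ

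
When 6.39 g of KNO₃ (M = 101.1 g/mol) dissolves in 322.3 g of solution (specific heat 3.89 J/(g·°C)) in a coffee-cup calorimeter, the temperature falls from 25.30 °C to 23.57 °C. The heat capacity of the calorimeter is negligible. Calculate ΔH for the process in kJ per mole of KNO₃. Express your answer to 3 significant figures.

|ΔT| = |23.57 − 25.30| = 1.73 °C
|q_surr| = (322.3 × 3.89) × 1.73 = 1253.747 × 1.73 = 2169 J
n(KNO₃) = 6.39 / 101.1 = 0.06320 mol
Temperature fell, so q_rxn = +|q_surr| = 2.169 kJ
ΔH = q_rxn / n = 34.32 kJ/mol

ΔH = 34.3 kJ/mol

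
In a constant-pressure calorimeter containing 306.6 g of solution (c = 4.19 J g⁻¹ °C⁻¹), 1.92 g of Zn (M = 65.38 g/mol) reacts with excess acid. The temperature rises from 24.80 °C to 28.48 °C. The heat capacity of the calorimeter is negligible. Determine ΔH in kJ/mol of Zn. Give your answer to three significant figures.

|ΔT| = |28.48 − 24.80| = 3.68 °C
|q_surr| = (306.6 × 4.19) × 3.68 = 1284.654 × 3.68 = 4728 J
n(Zn) = 1.92 / 65.38 = 0.02937 mol
Temperature rose, so q_rxn = −|q_surr| = -4.728 kJ
ΔH = q_rxn / n = -161.0 kJ/mol

ΔH = -161 kJ/mol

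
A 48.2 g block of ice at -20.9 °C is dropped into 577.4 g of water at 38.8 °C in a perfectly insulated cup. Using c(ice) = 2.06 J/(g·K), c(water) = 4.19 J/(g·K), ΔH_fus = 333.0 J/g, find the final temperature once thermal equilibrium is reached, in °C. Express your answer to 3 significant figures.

T_f = 28.9 °C

Heat to bring ice to 0 °C and melt it: q₁ = 48.2×2.06×20.9 + 48.2×333.0 = 18126 J
Heat the water can supply cooling to 0 °C: 577.4×4.19×38.8 = 93869.1 J > q₁, so all ice melts.
Energy balance: 577.4×4.19×(38.8 − T) = 18126 + 48.2×4.19×(T − 0)
2419.306(38.8 − T) = 18126 + 201.958 T
93869.1 − 18126 = 2621.264 T
T = 75743.1 / 2621.264 = 28.90 °C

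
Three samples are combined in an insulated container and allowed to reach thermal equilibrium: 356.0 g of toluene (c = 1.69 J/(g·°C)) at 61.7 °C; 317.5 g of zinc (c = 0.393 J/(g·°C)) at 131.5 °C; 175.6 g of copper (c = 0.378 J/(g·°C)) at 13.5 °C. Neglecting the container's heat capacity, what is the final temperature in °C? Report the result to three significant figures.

T_f = 68.7 °C

Σ mᵢcᵢ(T − Tᵢ) = 0  ⇒  T = Σ mᵢcᵢTᵢ / Σ mᵢcᵢ
Σ mᵢcᵢ = 356.0×1.69 + 317.5×0.393 + 175.6×0.378 = 792.7943
Σ mᵢcᵢTᵢ = 601.64×61.7 + 124.7775×131.5 + 66.3768×13.5 = 54426
T = 54426 / 792.7943 = 68.65 °C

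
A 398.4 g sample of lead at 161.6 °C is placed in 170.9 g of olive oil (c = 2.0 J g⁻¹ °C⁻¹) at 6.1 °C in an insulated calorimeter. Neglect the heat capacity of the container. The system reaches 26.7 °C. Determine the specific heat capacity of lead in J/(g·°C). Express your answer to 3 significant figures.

c = 0.131 J/(g·°C)

q_gained = (170.9 × 2.0) × (26.7 − 6.1) = 7041 J
q_lost = 398.4 × c × (161.6 − 26.7) = 53744.16 c
Set equal: c = 7041 / 53744.16 = 0.131 J/(g·°C)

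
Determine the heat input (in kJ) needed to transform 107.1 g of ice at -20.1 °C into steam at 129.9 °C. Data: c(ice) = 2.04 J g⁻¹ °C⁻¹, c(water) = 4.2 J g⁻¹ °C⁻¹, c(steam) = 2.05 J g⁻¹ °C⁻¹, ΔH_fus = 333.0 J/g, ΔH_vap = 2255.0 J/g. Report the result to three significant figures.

q1 (heat ice -20.1→0.0 °C): 107.1 × 2.04 × 20.1 = 4392 J
q2 (melt at 0 °C): 107.1 × 333.0 = 35664 J
q3 (heat water 0.0→100.0 °C): 107.1 × 4.2 × 100.0 = 44982 J
q4 (vaporize at 100 °C): 107.1 × 2255.0 = 241511 J
q5 (heat steam 100.0→129.9 °C): 107.1 × 2.05 × 29.9 = 6565 J
Total: 4392 + 35664 + 44982 + 241511 + 6565 = 333114 J = 333 kJ

q = 333 kJ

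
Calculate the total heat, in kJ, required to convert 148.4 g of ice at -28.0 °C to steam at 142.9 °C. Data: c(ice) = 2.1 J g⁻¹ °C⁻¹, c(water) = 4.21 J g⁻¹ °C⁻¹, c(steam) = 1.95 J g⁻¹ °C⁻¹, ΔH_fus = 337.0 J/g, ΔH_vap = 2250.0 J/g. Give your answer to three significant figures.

q1 (heat ice -28.0→0.0 °C): 148.4 × 2.1 × 28.0 = 8726 J
q2 (melt at 0 °C): 148.4 × 337.0 = 50011 J
q3 (heat water 0.0→100.0 °C): 148.4 × 4.21 × 100.0 = 62476 J
q4 (vaporize at 100 °C): 148.4 × 2250.0 = 333900 J
q5 (heat steam 100.0→142.9 °C): 148.4 × 1.95 × 42.9 = 12414 J
Total: 8726 + 50011 + 62476 + 333900 + 12414 = 467527 J = 468 kJ

q = 468 kJ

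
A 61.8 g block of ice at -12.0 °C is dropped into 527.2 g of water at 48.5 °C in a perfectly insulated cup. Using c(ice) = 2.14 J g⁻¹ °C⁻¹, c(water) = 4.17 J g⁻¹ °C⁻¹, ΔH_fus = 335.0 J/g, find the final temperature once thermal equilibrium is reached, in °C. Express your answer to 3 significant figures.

T_f = 34.3 °C

Heat to bring ice to 0 °C and melt it: q₁ = 61.8×2.14×12.0 + 61.8×335.0 = 22290 J
Heat the water can supply cooling to 0 °C: 527.2×4.17×48.5 = 106624 J > q₁, so all ice melts.
Energy balance: 527.2×4.17×(48.5 − T) = 22290 + 61.8×4.17×(T − 0)
2198.424(48.5 − T) = 22290 + 257.706 T
106624 − 22290 = 2456.130 T
T = 84334 / 2456.130 = 34.34 °C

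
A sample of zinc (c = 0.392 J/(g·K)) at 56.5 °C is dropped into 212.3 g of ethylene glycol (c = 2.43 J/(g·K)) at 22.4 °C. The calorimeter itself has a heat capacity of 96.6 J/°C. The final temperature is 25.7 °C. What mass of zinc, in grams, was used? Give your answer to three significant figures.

m = 167 g

q_gained = (212.3 × 2.43 + 96.6) × (25.7 − 22.4) = 2021 J
q_lost = m × 0.392 × (56.5 − 25.7) = 12.0736 m
m = 2021 / 12.0736 = 167 g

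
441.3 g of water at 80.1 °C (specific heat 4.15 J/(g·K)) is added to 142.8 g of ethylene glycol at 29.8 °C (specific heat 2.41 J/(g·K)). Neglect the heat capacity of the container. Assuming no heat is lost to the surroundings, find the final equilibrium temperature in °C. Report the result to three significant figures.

T_f = 72.1 °C

Heat lost by water = heat gained by ethylene glycol.
(441.3)(4.15)(80.1 − T) = (142.8)(2.41)(T − 29.8)
1831.395 (80.1 − T) = 344.148 (T − 29.8)
146690 − 1831.395 T = 344.148 T − 10256
156946 = 2175.543 T
T = 72.14 °C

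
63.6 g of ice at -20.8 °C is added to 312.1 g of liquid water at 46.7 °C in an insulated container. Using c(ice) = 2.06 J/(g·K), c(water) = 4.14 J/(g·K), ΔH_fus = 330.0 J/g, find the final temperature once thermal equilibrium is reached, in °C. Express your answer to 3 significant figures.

T_f = 23.5 °C

Heat to bring ice to 0 °C and melt it: q₁ = 63.6×2.06×20.8 + 63.6×330.0 = 23713 J
Heat the water can supply cooling to 0 °C: 312.1×4.14×46.7 = 60340.8 J > q₁, so all ice melts.
Energy balance: 312.1×4.14×(46.7 − T) = 23713 + 63.6×4.14×(T − 0)
1292.094(46.7 − T) = 23713 + 263.304 T
60340.8 − 23713 = 1555.398 T
T = 36627.8 / 1555.398 = 23.549 °C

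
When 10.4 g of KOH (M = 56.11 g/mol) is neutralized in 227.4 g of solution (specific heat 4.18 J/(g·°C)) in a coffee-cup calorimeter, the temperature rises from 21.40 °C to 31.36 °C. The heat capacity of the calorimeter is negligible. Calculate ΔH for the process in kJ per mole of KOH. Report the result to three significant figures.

|ΔT| = |31.36 − 21.40| = 9.96 °C
|q_surr| = (227.4 × 4.18) × 9.96 = 950.532 × 9.96 = 9467 J
n(KOH) = 10.4 / 56.11 = 0.1854 mol
Temperature rose, so q_rxn = −|q_surr| = -9.467 kJ
ΔH = q_rxn / n = -51.06 kJ/mol

ΔH = -51.1 kJ/mol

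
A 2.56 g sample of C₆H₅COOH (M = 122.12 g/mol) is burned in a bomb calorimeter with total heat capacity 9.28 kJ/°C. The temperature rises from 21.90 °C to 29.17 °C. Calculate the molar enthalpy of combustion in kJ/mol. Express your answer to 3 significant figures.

ΔT = 29.17 − 21.90 = 7.27 °C
q_cal = C_cal × ΔT = 9.28 × 7.27 = 67.4656 kJ
n = 2.56 / 122.12 = 0.02096 mol
q_rxn = −q_cal = -67.4656 kJ
ΔH = -67.4656 / 0.02096 = -3219 kJ/mol

ΔH = -3220 kJ/mol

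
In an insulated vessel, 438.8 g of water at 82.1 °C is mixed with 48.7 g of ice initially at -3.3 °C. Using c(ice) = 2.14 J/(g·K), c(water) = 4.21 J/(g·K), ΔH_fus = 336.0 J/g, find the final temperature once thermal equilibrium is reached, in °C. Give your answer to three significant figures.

Heat to bring ice to 0 °C and melt it: q₁ = 48.7×2.14×3.3 + 48.7×336.0 = 16707 J
Heat the water can supply cooling to 0 °C: 438.8×4.21×82.1 = 151667 J > q₁, so all ice melts.
Energy balance: 438.8×4.21×(82.1 − T) = 16707 + 48.7×4.21×(T − 0)
1847.348(82.1 − T) = 16707 + 205.027 T
151667 − 16707 = 2052.375 T
T = 134960 / 2052.375 = 65.76 °C

T_f = 65.8 °C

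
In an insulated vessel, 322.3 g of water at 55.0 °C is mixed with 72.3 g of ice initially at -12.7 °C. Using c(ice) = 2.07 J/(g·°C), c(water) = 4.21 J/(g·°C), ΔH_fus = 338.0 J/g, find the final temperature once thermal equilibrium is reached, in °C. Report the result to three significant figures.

T_f = 29.1 °C

Heat to bring ice to 0 °C and melt it: q₁ = 72.3×2.07×12.7 + 72.3×338.0 = 26338 J
Heat the water can supply cooling to 0 °C: 322.3×4.21×55.0 = 74628.6 J > q₁, so all ice melts.
Energy balance: 322.3×4.21×(55.0 − T) = 26338 + 72.3×4.21×(T − 0)
1356.883(55.0 − T) = 26338 + 304.383 T
74628.6 − 26338 = 1661.266 T
T = 48290.6 / 1661.266 = 29.07 °C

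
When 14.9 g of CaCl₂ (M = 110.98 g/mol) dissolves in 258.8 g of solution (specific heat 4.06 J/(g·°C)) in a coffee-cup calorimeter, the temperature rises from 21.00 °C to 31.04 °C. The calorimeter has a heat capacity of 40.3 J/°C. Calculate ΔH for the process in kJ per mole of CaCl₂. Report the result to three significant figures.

|ΔT| = |31.04 − 21.00| = 10.04 °C
|q_surr| = (258.8 × 4.06 + 40.3) × 10.04 = 1091.028 × 10.04 = 10954 J
n(CaCl₂) = 14.9 / 110.98 = 0.13426 mol
Temperature rose, so q_rxn = −|q_surr| = -10.954 kJ
ΔH = q_rxn / n = -81.59 kJ/mol

ΔH = -81.6 kJ/mol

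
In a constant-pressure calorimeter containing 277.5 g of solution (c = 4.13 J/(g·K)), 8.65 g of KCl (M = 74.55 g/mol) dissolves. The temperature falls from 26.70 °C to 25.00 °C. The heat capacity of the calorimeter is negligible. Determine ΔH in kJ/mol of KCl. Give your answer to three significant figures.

ΔH = 16.8 kJ/mol

|ΔT| = |25.00 − 26.70| = 1.70 °C
|q_surr| = (277.5 × 4.13) × 1.70 = 1146.075 × 1.70 = 1948 J
n(KCl) = 8.65 / 74.55 = 0.1160 mol
Temperature fell, so q_rxn = +|q_surr| = 1.948 kJ
ΔH = q_rxn / n = 16.79 kJ/mol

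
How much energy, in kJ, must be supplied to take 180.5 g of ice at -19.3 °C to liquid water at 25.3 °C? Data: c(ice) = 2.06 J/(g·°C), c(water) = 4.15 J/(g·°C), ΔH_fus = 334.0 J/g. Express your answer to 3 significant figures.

q = 86.4 kJ

q1 (heat ice -19.3→0.0 °C): 180.5 × 2.06 × 19.3 = 7176 J
q2 (melt at 0 °C): 180.5 × 334.0 = 60287 J
q3 (heat water 0.0→25.3 °C): 180.5 × 4.15 × 25.3 = 18952 J
Total: 7176 + 60287 + 18952 = 86415 J = 86.4 kJ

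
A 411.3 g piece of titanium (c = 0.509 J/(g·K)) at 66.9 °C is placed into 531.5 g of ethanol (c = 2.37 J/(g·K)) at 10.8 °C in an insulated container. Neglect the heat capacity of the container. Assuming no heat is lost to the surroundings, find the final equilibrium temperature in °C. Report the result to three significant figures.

T_f = 18.8 °C

Heat lost by titanium = heat gained by ethanol.
(411.3)(0.509)(66.9 − T) = (531.5)(2.37)(T − 10.8)
209.3517 (66.9 − T) = 1259.655 (T − 10.8)
14006 − 209.3517 T = 1259.655 T − 13604
27610 = 1469.0067 T
T = 18.80 °C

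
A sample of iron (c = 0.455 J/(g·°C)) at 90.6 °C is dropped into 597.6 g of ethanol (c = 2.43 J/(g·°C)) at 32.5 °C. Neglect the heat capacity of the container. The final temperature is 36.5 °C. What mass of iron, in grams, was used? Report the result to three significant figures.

q_gained = (597.6 × 2.43) × (36.5 − 32.5) = 5809 J
q_lost = m × 0.455 × (90.6 − 36.5) = 24.6155 m
m = 5809 / 24.6155 = 236 g

m = 236 g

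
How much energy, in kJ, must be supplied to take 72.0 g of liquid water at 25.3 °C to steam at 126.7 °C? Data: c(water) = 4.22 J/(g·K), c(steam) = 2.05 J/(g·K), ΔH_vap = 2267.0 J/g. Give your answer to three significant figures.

q = 190 kJ

q1 (heat water 25.3→100.0 °C): 72.0 × 4.22 × 74.7 = 22697 J
q2 (vaporize at 100 °C): 72.0 × 2267.0 = 163224 J
q3 (heat steam 100.0→126.7 °C): 72.0 × 2.05 × 26.7 = 3941 J
Total: 22697 + 163224 + 3941 = 189862 J = 190 kJ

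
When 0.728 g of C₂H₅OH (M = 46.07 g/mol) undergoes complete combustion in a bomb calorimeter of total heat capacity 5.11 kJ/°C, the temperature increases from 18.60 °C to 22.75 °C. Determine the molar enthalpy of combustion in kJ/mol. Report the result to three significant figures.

ΔH = -1340 kJ/mol

ΔT = 22.75 − 18.60 = 4.15 °C
q_cal = C_cal × ΔT = 5.11 × 4.15 = 21.2065 kJ
n = 0.728 / 46.07 = 0.01580 mol
q_rxn = −q_cal = -21.2065 kJ
ΔH = -21.2065 / 0.01580 = -1342 kJ/mol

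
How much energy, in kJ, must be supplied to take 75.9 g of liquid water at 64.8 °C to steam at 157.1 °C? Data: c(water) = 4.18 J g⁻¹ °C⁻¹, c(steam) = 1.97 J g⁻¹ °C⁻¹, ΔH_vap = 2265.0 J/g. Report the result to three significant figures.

q1 (heat water 64.8→100.0 °C): 75.9 × 4.18 × 35.2 = 11168 J
q2 (vaporize at 100 °C): 75.9 × 2265.0 = 171914 J
q3 (heat steam 100.0→157.1 °C): 75.9 × 1.97 × 57.1 = 8538 J
Total: 11168 + 171914 + 8538 = 191620 J = 192 kJ

q = 192 kJ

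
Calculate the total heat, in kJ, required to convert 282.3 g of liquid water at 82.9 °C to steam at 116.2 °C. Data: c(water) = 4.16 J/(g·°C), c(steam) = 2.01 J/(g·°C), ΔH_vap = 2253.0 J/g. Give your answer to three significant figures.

q = 665 kJ

q1 (heat water 82.9→100.0 °C): 282.3 × 4.16 × 17.1 = 20082 J
q2 (vaporize at 100 °C): 282.3 × 2253.0 = 636022 J
q3 (heat steam 100.0→116.2 °C): 282.3 × 2.01 × 16.2 = 9192 J
Total: 20082 + 636022 + 9192 = 665296 J = 665 kJ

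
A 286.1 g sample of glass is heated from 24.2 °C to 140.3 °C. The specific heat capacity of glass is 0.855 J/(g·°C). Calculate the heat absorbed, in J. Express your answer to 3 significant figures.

q = 28400 J

q = m c ΔT = 286.1 × 0.855 × (140.3 − 24.2)
q = 286.1 × 0.855 × 116.1 = 28400 J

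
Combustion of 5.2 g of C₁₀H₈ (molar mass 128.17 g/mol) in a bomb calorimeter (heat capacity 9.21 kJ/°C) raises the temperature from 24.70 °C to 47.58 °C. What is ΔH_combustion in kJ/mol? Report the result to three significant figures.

ΔT = 47.58 − 24.70 = 22.88 °C
q_cal = C_cal × ΔT = 9.21 × 22.88 = 210.7248 kJ
n = 5.2 / 128.17 = 0.04057 mol
q_rxn = −q_cal = -210.7248 kJ
ΔH = -210.7248 / 0.04057 = -5194 kJ/mol

ΔH = -5190 kJ/mol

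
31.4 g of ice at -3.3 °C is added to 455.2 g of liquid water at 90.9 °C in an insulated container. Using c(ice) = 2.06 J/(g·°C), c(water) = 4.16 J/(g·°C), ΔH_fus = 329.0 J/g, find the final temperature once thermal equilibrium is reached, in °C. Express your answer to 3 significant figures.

T_f = 79.8 °C

Heat to bring ice to 0 °C and melt it: q₁ = 31.4×2.06×3.3 + 31.4×329.0 = 10544 J
Heat the water can supply cooling to 0 °C: 455.2×4.16×90.9 = 172131 J > q₁, so all ice melts.
Energy balance: 455.2×4.16×(90.9 − T) = 10544 + 31.4×4.16×(T − 0)
1893.632(90.9 − T) = 10544 + 130.624 T
172131 − 10544 = 2024.256 T
T = 161587 / 2024.256 = 79.83 °C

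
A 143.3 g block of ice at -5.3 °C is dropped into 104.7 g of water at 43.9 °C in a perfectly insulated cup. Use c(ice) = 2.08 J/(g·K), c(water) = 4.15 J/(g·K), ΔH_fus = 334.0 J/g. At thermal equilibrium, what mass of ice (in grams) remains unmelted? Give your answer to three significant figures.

Heat to warm all ice to 0 °C: 143.3×2.08×5.3 = 1579.7 J
Heat released by water cooling to 0 °C: 104.7×4.15×43.9 = 19075 J
19075 J < 1579.7 + 143.3×334.0 = 49441.9 J, so not all ice melts; final T = 0 °C.
Heat left for melting: 19075 − 1579.7 = 17495.3 J
Mass melted = 17495.3 / 334.0 = 52.38 g
Ice remaining = 143.3 − 52.38 = 90.92 g

m_ice remaining = 90.9 g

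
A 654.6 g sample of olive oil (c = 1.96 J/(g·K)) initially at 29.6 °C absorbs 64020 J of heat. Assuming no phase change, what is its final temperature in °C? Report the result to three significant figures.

T_f = 79.5 °C

ΔT = q / (m c) = 64020 / (654.6 × 1.96) = 49.90 °C
T_f = 29.6 + 49.90 = 79.50 °C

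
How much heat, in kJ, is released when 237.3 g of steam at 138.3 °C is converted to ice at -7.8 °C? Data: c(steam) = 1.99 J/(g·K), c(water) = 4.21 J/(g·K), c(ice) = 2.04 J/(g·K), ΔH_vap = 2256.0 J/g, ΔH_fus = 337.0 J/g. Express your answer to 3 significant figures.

q = 737 kJ

q1 (cool steam 138.3→100 °C): 237.3 × 1.99 × 38.3 = 18086 J
q2 (condense at 100 °C): 237.3 × 2256.0 = 535349 J
q3 (cool water 100→0 °C): 237.3 × 4.21 × 100.0 = 99903 J
q4 (freeze at 0 °C): 237.3 × 337.0 = 79970 J
q5 (cool ice 0→-7.8 °C): 237.3 × 2.04 × 7.8 = 3776 J
Total: 18086 + 535349 + 99903 + 79970 + 3776 = 737084 J = 737 kJ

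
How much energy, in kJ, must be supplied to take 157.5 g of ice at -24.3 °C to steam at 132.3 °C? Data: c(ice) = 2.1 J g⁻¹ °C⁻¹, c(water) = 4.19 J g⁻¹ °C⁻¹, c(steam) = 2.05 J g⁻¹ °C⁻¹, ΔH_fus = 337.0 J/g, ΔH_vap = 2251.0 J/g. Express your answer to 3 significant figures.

q1 (heat ice -24.3→0.0 °C): 157.5 × 2.1 × 24.3 = 8037 J
q2 (melt at 0 °C): 157.5 × 337.0 = 53078 J
q3 (heat water 0.0→100.0 °C): 157.5 × 4.19 × 100.0 = 65993 J
q4 (vaporize at 100 °C): 157.5 × 2251.0 = 354533 J
q5 (heat steam 100.0→132.3 °C): 157.5 × 2.05 × 32.3 = 10429 J
Total: 8037 + 53078 + 65993 + 354533 + 10429 = 492070 J = 492 kJ

q = 492 kJ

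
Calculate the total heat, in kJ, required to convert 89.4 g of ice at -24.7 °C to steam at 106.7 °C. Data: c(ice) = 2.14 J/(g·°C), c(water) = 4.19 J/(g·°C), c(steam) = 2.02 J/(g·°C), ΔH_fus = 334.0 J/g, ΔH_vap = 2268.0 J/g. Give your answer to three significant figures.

q1 (heat ice -24.7→0.0 °C): 89.4 × 2.14 × 24.7 = 4726 J
q2 (melt at 0 °C): 89.4 × 334.0 = 29860 J
q3 (heat water 0.0→100.0 °C): 89.4 × 4.19 × 100.0 = 37459 J
q4 (vaporize at 100 °C): 89.4 × 2268.0 = 202759 J
q5 (heat steam 100.0→106.7 °C): 89.4 × 2.02 × 6.7 = 1210 J
Total: 4726 + 29860 + 37459 + 202759 + 1210 = 276014 J = 276 kJ

q = 276 kJ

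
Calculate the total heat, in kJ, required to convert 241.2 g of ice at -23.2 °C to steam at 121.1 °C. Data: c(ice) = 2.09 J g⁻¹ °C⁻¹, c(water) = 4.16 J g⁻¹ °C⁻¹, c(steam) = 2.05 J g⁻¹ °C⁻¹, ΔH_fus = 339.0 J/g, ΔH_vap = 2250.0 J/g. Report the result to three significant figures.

q1 (heat ice -23.2→0.0 °C): 241.2 × 2.09 × 23.2 = 11695 J
q2 (melt at 0 °C): 241.2 × 339.0 = 81767 J
q3 (heat water 0.0→100.0 °C): 241.2 × 4.16 × 100.0 = 100339 J
q4 (vaporize at 100 °C): 241.2 × 2250.0 = 542700 J
q5 (heat steam 100.0→121.1 °C): 241.2 × 2.05 × 21.1 = 10433 J
Total: 11695 + 81767 + 100339 + 542700 + 10433 = 746934 J = 747 kJ

q = 747 kJ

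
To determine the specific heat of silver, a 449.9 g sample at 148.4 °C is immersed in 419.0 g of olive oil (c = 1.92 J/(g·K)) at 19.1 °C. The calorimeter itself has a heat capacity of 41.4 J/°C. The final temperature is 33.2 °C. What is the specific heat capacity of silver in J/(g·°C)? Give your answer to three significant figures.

c = 0.230 J/(g·°C)

q_gained = (419.0 × 1.92 + 41.4) × (33.2 − 19.1) = 11930 J
q_lost = 449.9 × c × (148.4 − 33.2) = 51828.48 c
Set equal: c = 11930 / 51828.48 = 0.230 J/(g·°C)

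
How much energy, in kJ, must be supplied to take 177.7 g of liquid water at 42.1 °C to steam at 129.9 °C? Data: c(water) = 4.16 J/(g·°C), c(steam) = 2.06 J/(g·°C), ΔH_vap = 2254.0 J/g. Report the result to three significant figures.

q1 (heat water 42.1→100.0 °C): 177.7 × 4.16 × 57.9 = 42802 J
q2 (vaporize at 100 °C): 177.7 × 2254.0 = 400536 J
q3 (heat steam 100.0→129.9 °C): 177.7 × 2.06 × 29.9 = 10945 J
Total: 42802 + 400536 + 10945 = 454283 J = 454 kJ

q = 454 kJ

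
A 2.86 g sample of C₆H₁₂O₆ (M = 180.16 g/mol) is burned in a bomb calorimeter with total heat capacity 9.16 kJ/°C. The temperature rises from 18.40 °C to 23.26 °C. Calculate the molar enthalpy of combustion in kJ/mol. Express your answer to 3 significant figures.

ΔH = -2800 kJ/mol

ΔT = 23.26 − 18.40 = 4.86 °C
q_cal = C_cal × ΔT = 9.16 × 4.86 = 44.5176 kJ
n = 2.86 / 180.16 = 0.015875 mol
q_rxn = −q_cal = -44.5176 kJ
ΔH = -44.5176 / 0.015875 = -2804 kJ/mol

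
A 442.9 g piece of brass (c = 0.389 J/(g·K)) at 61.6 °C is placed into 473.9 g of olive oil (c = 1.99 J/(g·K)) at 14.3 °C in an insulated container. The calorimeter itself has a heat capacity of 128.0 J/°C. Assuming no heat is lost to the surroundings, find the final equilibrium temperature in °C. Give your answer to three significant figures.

Heat lost by brass = heat gained by olive oil + calorimeter.
(442.9)(0.389)(61.6 − T) = [(473.9)(1.99) + 128.0](T − 14.3)
172.2881 (61.6 − T) = 1071.061 (T − 14.3)
10613 − 172.2881 T = 1071.061 T − 15316
25929 = 1243.3491 T
T = 20.85 °C

T_f = 20.9 °C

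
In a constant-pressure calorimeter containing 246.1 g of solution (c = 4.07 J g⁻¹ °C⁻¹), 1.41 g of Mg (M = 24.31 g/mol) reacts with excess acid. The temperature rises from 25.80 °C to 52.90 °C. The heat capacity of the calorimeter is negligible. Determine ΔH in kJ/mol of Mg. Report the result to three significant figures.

|ΔT| = |52.90 − 25.80| = 27.10 °C
|q_surr| = (246.1 × 4.07) × 27.10 = 1001.627 × 27.10 = 27140 J
n(Mg) = 1.41 / 24.31 = 0.05800 mol
Temperature rose, so q_rxn = −|q_surr| = -27.14 kJ
ΔH = q_rxn / n = -467.9 kJ/mol

ΔH = -468 kJ/mol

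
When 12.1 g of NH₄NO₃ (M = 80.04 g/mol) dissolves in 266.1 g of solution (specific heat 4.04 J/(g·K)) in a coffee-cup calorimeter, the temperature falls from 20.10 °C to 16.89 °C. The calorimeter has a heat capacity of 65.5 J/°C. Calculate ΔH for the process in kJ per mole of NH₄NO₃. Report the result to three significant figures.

ΔH = 24.2 kJ/mol

|ΔT| = |16.89 − 20.10| = 3.21 °C
|q_surr| = (266.1 × 4.04 + 65.5) × 3.21 = 1140.544 × 3.21 = 3661 J
n(NH₄NO₃) = 12.1 / 80.04 = 0.1512 mol
Temperature fell, so q_rxn = +|q_surr| = 3.661 kJ
ΔH = q_rxn / n = 24.21 kJ/mol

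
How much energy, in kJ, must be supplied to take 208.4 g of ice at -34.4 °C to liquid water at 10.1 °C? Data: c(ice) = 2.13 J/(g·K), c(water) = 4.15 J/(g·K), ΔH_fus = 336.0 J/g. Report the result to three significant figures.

q1 (heat ice -34.4→0.0 °C): 208.4 × 2.13 × 34.4 = 15270 J
q2 (melt at 0 °C): 208.4 × 336.0 = 70022 J
q3 (heat water 0.0→10.1 °C): 208.4 × 4.15 × 10.1 = 8735 J
Total: 15270 + 70022 + 8735 = 94027 J = 94.0 kJ

q = 94.0 kJ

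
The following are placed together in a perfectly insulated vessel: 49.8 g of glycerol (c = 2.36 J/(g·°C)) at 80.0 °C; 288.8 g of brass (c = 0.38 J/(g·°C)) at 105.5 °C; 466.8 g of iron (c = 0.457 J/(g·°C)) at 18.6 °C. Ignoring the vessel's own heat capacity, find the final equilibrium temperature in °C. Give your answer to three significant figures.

T_f = 56.6 °C

Σ mᵢcᵢ(T − Tᵢ) = 0  ⇒  T = Σ mᵢcᵢTᵢ / Σ mᵢcᵢ
Σ mᵢcᵢ = 49.8×2.36 + 288.8×0.38 + 466.8×0.457 = 440.5996
Σ mᵢcᵢTᵢ = 117.528×80.0 + 109.744×105.5 + 213.3276×18.6 = 24948
T = 24948 / 440.5996 = 56.62 °C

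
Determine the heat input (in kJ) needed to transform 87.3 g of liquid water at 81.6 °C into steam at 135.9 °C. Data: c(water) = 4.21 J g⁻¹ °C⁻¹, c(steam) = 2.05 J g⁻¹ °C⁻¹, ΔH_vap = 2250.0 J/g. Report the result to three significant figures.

q = 210 kJ

q1 (heat water 81.6→100.0 °C): 87.3 × 4.21 × 18.4 = 6763 J
q2 (vaporize at 100 °C): 87.3 × 2250.0 = 196425 J
q3 (heat steam 100.0→135.9 °C): 87.3 × 2.05 × 35.9 = 6425 J
Total: 6763 + 196425 + 6425 = 209613 J = 210 kJ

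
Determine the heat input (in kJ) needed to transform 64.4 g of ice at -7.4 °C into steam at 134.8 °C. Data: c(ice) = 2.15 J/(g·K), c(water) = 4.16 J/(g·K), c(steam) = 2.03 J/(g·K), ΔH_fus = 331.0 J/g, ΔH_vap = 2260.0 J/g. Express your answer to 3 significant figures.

q = 199 kJ

q1 (heat ice -7.4→0.0 °C): 64.4 × 2.15 × 7.4 = 1025 J
q2 (melt at 0 °C): 64.4 × 331.0 = 21316 J
q3 (heat water 0.0→100.0 °C): 64.4 × 4.16 × 100.0 = 26790 J
q4 (vaporize at 100 °C): 64.4 × 2260.0 = 145544 J
q5 (heat steam 100.0→134.8 °C): 64.4 × 2.03 × 34.8 = 4549 J
Total: 1025 + 21316 + 26790 + 145544 + 4549 = 199224 J = 199 kJ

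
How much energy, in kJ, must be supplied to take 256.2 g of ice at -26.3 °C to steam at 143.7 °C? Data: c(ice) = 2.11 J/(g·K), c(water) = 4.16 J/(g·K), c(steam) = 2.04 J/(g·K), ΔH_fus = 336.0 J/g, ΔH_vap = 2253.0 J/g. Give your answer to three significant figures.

q1 (heat ice -26.3→0.0 °C): 256.2 × 2.11 × 26.3 = 14217 J
q2 (melt at 0 °C): 256.2 × 336.0 = 86083 J
q3 (heat water 0.0→100.0 °C): 256.2 × 4.16 × 100.0 = 106579 J
q4 (vaporize at 100 °C): 256.2 × 2253.0 = 577219 J
q5 (heat steam 100.0→143.7 °C): 256.2 × 2.04 × 43.7 = 22840 J
Total: 14217 + 86083 + 106579 + 577219 + 22840 = 806938 J = 807 kJ

q = 807 kJ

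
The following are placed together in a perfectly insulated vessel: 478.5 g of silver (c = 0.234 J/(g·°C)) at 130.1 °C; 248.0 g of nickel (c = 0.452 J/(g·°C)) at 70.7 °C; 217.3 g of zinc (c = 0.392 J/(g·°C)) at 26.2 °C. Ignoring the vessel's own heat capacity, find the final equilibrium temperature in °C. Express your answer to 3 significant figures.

T_f = 79.9 °C

Σ mᵢcᵢ(T − Tᵢ) = 0  ⇒  T = Σ mᵢcᵢTᵢ / Σ mᵢcᵢ
Σ mᵢcᵢ = 478.5×0.234 + 248.0×0.452 + 217.3×0.392 = 309.2466
Σ mᵢcᵢTᵢ = 111.969×130.1 + 112.096×70.7 + 85.1816×26.2 = 24724
T = 24724 / 309.2466 = 79.949 °C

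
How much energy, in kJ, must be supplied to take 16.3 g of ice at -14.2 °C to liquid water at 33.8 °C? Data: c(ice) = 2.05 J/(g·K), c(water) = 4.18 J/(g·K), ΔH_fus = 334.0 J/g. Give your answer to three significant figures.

q1 (heat ice -14.2→0.0 °C): 16.3 × 2.05 × 14.2 = 474 J
q2 (melt at 0 °C): 16.3 × 334.0 = 5444 J
q3 (heat water 0.0→33.8 °C): 16.3 × 4.18 × 33.8 = 2303 J
Total: 474 + 5444 + 2303 = 8221 J = 8.22 kJ

q = 8.22 kJ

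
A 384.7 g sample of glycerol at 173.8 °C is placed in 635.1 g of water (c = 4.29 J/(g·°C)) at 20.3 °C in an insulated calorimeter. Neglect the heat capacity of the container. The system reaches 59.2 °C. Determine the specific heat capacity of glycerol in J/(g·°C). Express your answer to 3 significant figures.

c = 2.40 J/(g·°C)

q_gained = (635.1 × 4.29) × (59.2 − 20.3) = 106000 J
q_lost = 384.7 × c × (173.8 − 59.2) = 44086.62 c
Set equal: c = 106000 / 44086.62 = 2.40 J/(g·°C)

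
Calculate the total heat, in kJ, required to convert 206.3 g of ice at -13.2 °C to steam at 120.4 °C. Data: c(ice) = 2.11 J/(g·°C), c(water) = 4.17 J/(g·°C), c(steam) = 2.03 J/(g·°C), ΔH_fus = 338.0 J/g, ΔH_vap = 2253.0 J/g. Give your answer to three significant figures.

q1 (heat ice -13.2→0.0 °C): 206.3 × 2.11 × 13.2 = 5746 J
q2 (melt at 0 °C): 206.3 × 338.0 = 69729 J
q3 (heat water 0.0→100.0 °C): 206.3 × 4.17 × 100.0 = 86027 J
q4 (vaporize at 100 °C): 206.3 × 2253.0 = 464794 J
q5 (heat steam 100.0→120.4 °C): 206.3 × 2.03 × 20.4 = 8543 J
Total: 5746 + 69729 + 86027 + 464794 + 8543 = 634839 J = 635 kJ

q = 635 kJ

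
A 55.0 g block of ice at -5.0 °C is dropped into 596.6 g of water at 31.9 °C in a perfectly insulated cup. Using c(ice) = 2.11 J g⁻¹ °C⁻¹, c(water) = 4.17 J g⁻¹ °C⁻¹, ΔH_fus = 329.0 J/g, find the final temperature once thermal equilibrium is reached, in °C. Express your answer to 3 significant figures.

Heat to bring ice to 0 °C and melt it: q₁ = 55.0×2.11×5.0 + 55.0×329.0 = 18675 J
Heat the water can supply cooling to 0 °C: 596.6×4.17×31.9 = 79361.5 J > q₁, so all ice melts.
Energy balance: 596.6×4.17×(31.9 − T) = 18675 + 55.0×4.17×(T − 0)
2487.822(31.9 − T) = 18675 + 229.35 T
79361.5 − 18675 = 2717.172 T
T = 60686.5 / 2717.172 = 22.33 °C

T_f = 22.3 °C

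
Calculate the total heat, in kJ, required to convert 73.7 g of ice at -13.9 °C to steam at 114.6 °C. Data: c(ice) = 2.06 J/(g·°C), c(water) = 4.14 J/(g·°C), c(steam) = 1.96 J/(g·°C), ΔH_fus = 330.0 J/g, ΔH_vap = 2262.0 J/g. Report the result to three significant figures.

q = 226 kJ

q1 (heat ice -13.9→0.0 °C): 73.7 × 2.06 × 13.9 = 2110 J
q2 (melt at 0 °C): 73.7 × 330.0 = 24321 J
q3 (heat water 0.0→100.0 °C): 73.7 × 4.14 × 100.0 = 30512 J
q4 (vaporize at 100 °C): 73.7 × 2262.0 = 166709 J
q5 (heat steam 100.0→114.6 °C): 73.7 × 1.96 × 14.6 = 2109 J
Total: 2110 + 24321 + 30512 + 166709 + 2109 = 225761 J = 226 kJ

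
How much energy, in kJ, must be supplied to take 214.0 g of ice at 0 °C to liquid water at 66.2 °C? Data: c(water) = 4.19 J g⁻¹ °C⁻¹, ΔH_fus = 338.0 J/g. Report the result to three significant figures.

q = 132 kJ

q1 (melt at 0 °C): 214.0 × 338.0 = 72332 J
q2 (heat water 0.0→66.2 °C): 214.0 × 4.19 × 66.2 = 59359 J
Total: 72332 + 59359 = 131691 J = 132 kJ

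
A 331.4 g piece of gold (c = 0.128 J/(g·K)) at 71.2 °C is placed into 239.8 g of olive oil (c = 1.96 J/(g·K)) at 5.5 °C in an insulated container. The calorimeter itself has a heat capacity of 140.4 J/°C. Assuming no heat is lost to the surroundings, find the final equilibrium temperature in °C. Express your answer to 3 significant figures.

T_f = 9.77 °C

Heat lost by gold = heat gained by olive oil + calorimeter.
(331.4)(0.128)(71.2 − T) = [(239.8)(1.96) + 140.4](T − 5.5)
42.4192 (71.2 − T) = 610.408 (T − 5.5)
3020.2 − 42.4192 T = 610.408 T − 3357.2
6377.4 = 652.8272 T
T = 9.769 °C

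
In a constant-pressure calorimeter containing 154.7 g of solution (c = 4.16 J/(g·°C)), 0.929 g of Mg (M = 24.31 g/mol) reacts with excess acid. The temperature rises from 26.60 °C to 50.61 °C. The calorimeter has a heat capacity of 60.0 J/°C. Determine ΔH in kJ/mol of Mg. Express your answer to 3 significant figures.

ΔH = -442 kJ/mol

|ΔT| = |50.61 − 26.60| = 24.01 °C
|q_surr| = (154.7 × 4.16 + 60.0) × 24.01 = 703.552 × 24.01 = 16890 J
n(Mg) = 0.929 / 24.31 = 0.03821 mol
Temperature rose, so q_rxn = −|q_surr| = -16.89 kJ
ΔH = q_rxn / n = -442.0 kJ/mol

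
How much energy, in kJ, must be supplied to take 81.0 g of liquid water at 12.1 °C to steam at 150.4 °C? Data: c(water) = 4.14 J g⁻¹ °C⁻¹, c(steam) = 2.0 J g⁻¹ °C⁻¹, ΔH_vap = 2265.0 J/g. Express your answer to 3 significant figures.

q = 221 kJ

q1 (heat water 12.1→100.0 °C): 81.0 × 4.14 × 87.9 = 29476 J
q2 (vaporize at 100 °C): 81.0 × 2265.0 = 183465 J
q3 (heat steam 100.0→150.4 °C): 81.0 × 2.0 × 50.4 = 8165 J
Total: 29476 + 183465 + 8165 = 221106 J = 221 kJ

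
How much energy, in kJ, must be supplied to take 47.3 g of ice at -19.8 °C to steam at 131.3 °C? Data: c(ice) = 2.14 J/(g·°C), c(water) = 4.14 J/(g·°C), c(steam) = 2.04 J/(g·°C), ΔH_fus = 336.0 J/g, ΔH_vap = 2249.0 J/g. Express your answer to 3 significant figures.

q1 (heat ice -19.8→0.0 °C): 47.3 × 2.14 × 19.8 = 2004 J
q2 (melt at 0 °C): 47.3 × 336.0 = 15893 J
q3 (heat water 0.0→100.0 °C): 47.3 × 4.14 × 100.0 = 19582 J
q4 (vaporize at 100 °C): 47.3 × 2249.0 = 106378 J
q5 (heat steam 100.0→131.3 °C): 47.3 × 2.04 × 31.3 = 3020 J
Total: 2004 + 15893 + 19582 + 106378 + 3020 = 146877 J = 147 kJ

q = 147 kJ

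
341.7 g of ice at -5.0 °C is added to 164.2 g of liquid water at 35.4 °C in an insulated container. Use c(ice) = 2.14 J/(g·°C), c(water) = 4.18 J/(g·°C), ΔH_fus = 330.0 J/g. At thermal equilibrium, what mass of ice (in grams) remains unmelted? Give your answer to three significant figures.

m_ice remaining = 279 g

Heat to warm all ice to 0 °C: 341.7×2.14×5.0 = 3656.2 J
Heat released by water cooling to 0 °C: 164.2×4.18×35.4 = 24297 J
24297 J < 3656.2 + 341.7×330.0 = 116417.2 J, so not all ice melts; final T = 0 °C.
Heat left for melting: 24297 − 3656.2 = 20640.8 J
Mass melted = 20640.8 / 330.0 = 62.55 g
Ice remaining = 341.7 − 62.55 = 279.15 g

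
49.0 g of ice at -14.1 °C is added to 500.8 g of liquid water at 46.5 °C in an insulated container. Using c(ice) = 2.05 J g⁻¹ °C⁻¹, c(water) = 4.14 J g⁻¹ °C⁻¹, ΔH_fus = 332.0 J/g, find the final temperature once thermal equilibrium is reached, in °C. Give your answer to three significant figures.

T_f = 34.6 °C

Heat to bring ice to 0 °C and melt it: q₁ = 49.0×2.05×14.1 + 49.0×332.0 = 17684 J
Heat the water can supply cooling to 0 °C: 500.8×4.14×46.5 = 96409.0 J > q₁, so all ice melts.
Energy balance: 500.8×4.14×(46.5 − T) = 17684 + 49.0×4.14×(T − 0)
2073.312(46.5 − T) = 17684 + 202.86 T
96409.0 − 17684 = 2276.172 T
T = 78725.0 / 2276.172 = 34.59 °C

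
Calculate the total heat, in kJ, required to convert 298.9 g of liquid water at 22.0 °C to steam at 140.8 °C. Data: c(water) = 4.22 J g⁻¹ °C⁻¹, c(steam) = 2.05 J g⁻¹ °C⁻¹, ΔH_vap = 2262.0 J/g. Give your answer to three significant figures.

q = 799 kJ

q1 (heat water 22.0→100.0 °C): 298.9 × 4.22 × 78.0 = 98386 J
q2 (vaporize at 100 °C): 298.9 × 2262.0 = 676112 J
q3 (heat steam 100.0→140.8 °C): 298.9 × 2.05 × 40.8 = 25000 J
Total: 98386 + 676112 + 25000 = 799498 J = 799 kJ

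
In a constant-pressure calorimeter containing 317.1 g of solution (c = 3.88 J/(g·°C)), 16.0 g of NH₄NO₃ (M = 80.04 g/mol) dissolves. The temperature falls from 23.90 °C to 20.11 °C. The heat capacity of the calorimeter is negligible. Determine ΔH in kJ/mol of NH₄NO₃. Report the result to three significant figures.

ΔH = 23.3 kJ/mol

|ΔT| = |20.11 − 23.90| = 3.79 °C
|q_surr| = (317.1 × 3.88) × 3.79 = 1230.348 × 3.79 = 4663 J
n(NH₄NO₃) = 16.0 / 80.04 = 0.1999 mol
Temperature fell, so q_rxn = +|q_surr| = 4.663 kJ
ΔH = q_rxn / n = 23.33 kJ/mol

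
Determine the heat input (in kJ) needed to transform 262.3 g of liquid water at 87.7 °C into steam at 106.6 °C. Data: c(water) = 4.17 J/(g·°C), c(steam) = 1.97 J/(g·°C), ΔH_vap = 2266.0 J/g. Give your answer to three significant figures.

q = 611 kJ

q1 (heat water 87.7→100.0 °C): 262.3 × 4.17 × 12.3 = 13454 J
q2 (vaporize at 100 °C): 262.3 × 2266.0 = 594372 J
q3 (heat steam 100.0→106.6 °C): 262.3 × 1.97 × 6.6 = 3410 J
Total: 13454 + 594372 + 3410 = 611236 J = 611 kJ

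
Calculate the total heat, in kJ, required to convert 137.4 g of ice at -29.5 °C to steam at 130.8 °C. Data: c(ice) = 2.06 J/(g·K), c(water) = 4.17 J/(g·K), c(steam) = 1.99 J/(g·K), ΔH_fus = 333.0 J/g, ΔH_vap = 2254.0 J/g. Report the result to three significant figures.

q = 430 kJ

q1 (heat ice -29.5→0.0 °C): 137.4 × 2.06 × 29.5 = 8350 J
q2 (melt at 0 °C): 137.4 × 333.0 = 45754 J
q3 (heat water 0.0→100.0 °C): 137.4 × 4.17 × 100.0 = 57296 J
q4 (vaporize at 100 °C): 137.4 × 2254.0 = 309700 J
q5 (heat steam 100.0→130.8 °C): 137.4 × 1.99 × 30.8 = 8422 J
Total: 8350 + 45754 + 57296 + 309700 + 8422 = 429522 J = 430 kJ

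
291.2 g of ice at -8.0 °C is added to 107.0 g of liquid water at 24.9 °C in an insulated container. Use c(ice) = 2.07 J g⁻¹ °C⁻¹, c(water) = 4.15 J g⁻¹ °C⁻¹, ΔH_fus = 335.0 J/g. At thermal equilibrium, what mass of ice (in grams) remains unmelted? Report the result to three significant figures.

Heat to warm all ice to 0 °C: 291.2×2.07×8.0 = 4822.3 J
Heat released by water cooling to 0 °C: 107.0×4.15×24.9 = 11057 J
11057 J < 4822.3 + 291.2×335.0 = 102374.3 J, so not all ice melts; final T = 0 °C.
Heat left for melting: 11057 − 4822.3 = 6234.7 J
Mass melted = 6234.7 / 335.0 = 18.61 g
Ice remaining = 291.2 − 18.61 = 272.59 g

m_ice remaining = 273 g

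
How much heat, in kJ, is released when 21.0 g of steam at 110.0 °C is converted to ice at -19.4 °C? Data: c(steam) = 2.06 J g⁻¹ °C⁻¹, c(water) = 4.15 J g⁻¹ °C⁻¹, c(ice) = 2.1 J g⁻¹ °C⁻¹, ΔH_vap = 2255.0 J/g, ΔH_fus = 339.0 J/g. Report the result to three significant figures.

q = 64.5 kJ

q1 (cool steam 110.0→100 °C): 21.0 × 2.06 × 10.0 = 433 J
q2 (condense at 100 °C): 21.0 × 2255.0 = 47355 J
q3 (cool water 100→0 °C): 21.0 × 4.15 × 100.0 = 8715 J
q4 (freeze at 0 °C): 21.0 × 339.0 = 7119 J
q5 (cool ice 0→-19.4 °C): 21.0 × 2.1 × 19.4 = 856 J
Total: 433 + 47355 + 8715 + 7119 + 856 = 64478 J = 64.5 kJ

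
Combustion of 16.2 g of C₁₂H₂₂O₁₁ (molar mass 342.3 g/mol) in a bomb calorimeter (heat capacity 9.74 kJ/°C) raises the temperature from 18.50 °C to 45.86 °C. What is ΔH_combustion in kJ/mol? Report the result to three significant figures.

ΔH = -5630 kJ/mol

ΔT = 45.86 − 18.50 = 27.36 °C
q_cal = C_cal × ΔT = 9.74 × 27.36 = 266.4864 kJ
n = 16.2 / 342.3 = 0.04733 mol
q_rxn = −q_cal = -266.4864 kJ
ΔH = -266.4864 / 0.04733 = -5630 kJ/mol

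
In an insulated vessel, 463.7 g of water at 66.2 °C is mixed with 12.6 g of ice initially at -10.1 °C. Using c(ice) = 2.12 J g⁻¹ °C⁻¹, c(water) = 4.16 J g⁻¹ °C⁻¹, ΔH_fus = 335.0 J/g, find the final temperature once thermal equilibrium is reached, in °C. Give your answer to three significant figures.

Heat to bring ice to 0 °C and melt it: q₁ = 12.6×2.12×10.1 + 12.6×335.0 = 4490.8 J
Heat the water can supply cooling to 0 °C: 463.7×4.16×66.2 = 127699 J > q₁, so all ice melts.
Energy balance: 463.7×4.16×(66.2 − T) = 4490.8 + 12.6×4.16×(T − 0)
1928.992(66.2 − T) = 4490.8 + 52.416 T
127699 − 4490.8 = 1981.408 T
T = 123208.2 / 1981.408 = 62.18 °C

T_f = 62.2 °C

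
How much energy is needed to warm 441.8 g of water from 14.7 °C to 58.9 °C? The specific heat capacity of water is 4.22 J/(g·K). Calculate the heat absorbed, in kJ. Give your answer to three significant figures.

q = 82.4 kJ

q = m c ΔT = 441.8 × 4.22 × (58.9 − 14.7)
q = 441.8 × 4.22 × 44.2 = 82410 J = 82.4 kJ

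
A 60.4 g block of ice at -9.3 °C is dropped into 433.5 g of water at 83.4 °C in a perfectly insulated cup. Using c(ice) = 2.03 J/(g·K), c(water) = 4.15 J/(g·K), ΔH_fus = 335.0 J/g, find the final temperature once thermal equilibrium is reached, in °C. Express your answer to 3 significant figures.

T_f = 62.8 °C

Heat to bring ice to 0 °C and melt it: q₁ = 60.4×2.03×9.3 + 60.4×335.0 = 21374 J
Heat the water can supply cooling to 0 °C: 433.5×4.15×83.4 = 150039 J > q₁, so all ice melts.
Energy balance: 433.5×4.15×(83.4 − T) = 21374 + 60.4×4.15×(T − 0)
1799.025(83.4 − T) = 21374 + 250.66 T
150039 − 21374 = 2049.685 T
T = 128665 / 2049.685 = 62.77 °C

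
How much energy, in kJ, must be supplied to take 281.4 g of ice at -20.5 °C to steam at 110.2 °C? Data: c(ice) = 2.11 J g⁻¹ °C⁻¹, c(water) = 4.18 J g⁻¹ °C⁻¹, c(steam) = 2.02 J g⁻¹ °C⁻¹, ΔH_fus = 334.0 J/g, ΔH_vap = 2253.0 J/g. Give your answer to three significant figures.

q1 (heat ice -20.5→0.0 °C): 281.4 × 2.11 × 20.5 = 12172 J
q2 (melt at 0 °C): 281.4 × 334.0 = 93988 J
q3 (heat water 0.0→100.0 °C): 281.4 × 4.18 × 100.0 = 117625 J
q4 (vaporize at 100 °C): 281.4 × 2253.0 = 633994 J
q5 (heat steam 100.0→110.2 °C): 281.4 × 2.02 × 10.2 = 5798 J
Total: 12172 + 93988 + 117625 + 633994 + 5798 = 863577 J = 864 kJ

q = 864 kJ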